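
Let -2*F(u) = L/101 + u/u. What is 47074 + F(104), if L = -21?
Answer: 4754434/101 ≈ 47074.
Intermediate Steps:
F(u) = -40/101 (F(u) = -(-21/101 + u/u)/2 = -(-21*1/101 + 1)/2 = -(-21/101 + 1)/2 = -½*80/101 = -40/101)
47074 + F(104) = 47074 - 40/101 = 4754434/101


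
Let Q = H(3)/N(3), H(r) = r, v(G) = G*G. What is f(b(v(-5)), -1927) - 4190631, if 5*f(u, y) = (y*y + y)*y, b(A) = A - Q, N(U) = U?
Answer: -7172824809/5 ≈ -1.4346e+9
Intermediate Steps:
v(G) = G²
Q = 1 (Q = 3/3 = 3*(⅓) = 1)
b(A) = -1 + A (b(A) = A - 1*1 = A - 1 = -1 + A)
f(u, y) = y*(y + y²)/5 (f(u, y) = ((y*y + y)*y)/5 = ((y² + y)*y)/5 = ((y + y²)*y)/5 = (y*(y + y²))/5 = y*(y + y²)/5)
f(b(v(-5)), -1927) - 4190631 = (⅕)*(-1927)²*(1 - 1927) - 4190631 = (⅕)*3713329*(-1926) - 4190631 = -7151871654/5 - 4190631 = -7172824809/5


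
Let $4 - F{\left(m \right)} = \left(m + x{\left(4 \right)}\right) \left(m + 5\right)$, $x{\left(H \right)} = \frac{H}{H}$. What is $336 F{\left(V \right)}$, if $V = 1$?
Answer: $-2688$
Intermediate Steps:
$x{\left(H \right)} = 1$
$F{\left(m \right)} = 4 - \left(1 + m\right) \left(5 + m\right)$ ($F{\left(m \right)} = 4 - \left(m + 1\right) \left(m + 5\right) = 4 - \left(1 + m\right) \left(5 + m\right)$)
$336 F{\left(V \right)} = 336 \left(-1 - 1^{2} - 6\right) = 336 \left(-1 - 1 - 6\right) = 336 \left(-8\right) = -2688$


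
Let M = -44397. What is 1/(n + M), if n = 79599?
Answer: 1/35202 ≈ 2.8407e-5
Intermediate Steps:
1/(n + M) = 1/(79599 - 44397) = 1/35202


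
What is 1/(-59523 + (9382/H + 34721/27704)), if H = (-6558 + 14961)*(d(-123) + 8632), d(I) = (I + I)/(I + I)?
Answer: -2009734014696/119622878727890701 ≈ -1.6801e-5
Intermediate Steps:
d(I) = 1 (d(I) = (2*I)/((2*I)) = (2*I)*(1/(2*I)) = 1)
H = 72543099 (H = (-6558 + 14961)*(1 + 8632) = 8403*8633 = 72543099)
1/(-59523 + (9382/H + 34721/27704)) = 1/(-59523 + (9382/72543099 + 34721/27704)) = 1/(-59523 + 2519028859307/2009734014696) = 1/(-119622878727890701/2009734014696) = -2009734014696/119622878727890701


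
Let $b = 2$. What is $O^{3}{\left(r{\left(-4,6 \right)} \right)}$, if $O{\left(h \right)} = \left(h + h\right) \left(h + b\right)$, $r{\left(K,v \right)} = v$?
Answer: $884736$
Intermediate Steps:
$O{\left(h \right)} = 2 h \left(2 + h\right)$ ($O{\left(h \right)} = \left(h + h\right) \left(h + 2\right) = 2 h \left(2 + h\right)$)
$O^{3}{\left(r{\left(-4,6 \right)} \right)} = \left(2 \cdot 6 \left(2 + 6\right)\right)^{3} = \left(2 \cdot 6 \cdot 8\right)^{3} = 96^{3} = 884736$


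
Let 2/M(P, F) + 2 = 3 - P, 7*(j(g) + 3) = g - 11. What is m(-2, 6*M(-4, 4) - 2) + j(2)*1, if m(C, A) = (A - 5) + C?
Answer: -381/35 ≈ -10.886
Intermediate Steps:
j(g) = -32/7 + g/7 (j(g) = -3 + (g - 11)/7 = -3 + (-11 + g)/7 = -3 + (-11/7 + g/7) = -32/7 + g/7)
M(P, F) = 2/(1 - P) (M(P, F) = 2/(-2 + (3 - P)) = 2/(1 - P))
m(C, A) = -5 + A + C (m(C, A) = (-5 + A) + C = -5 + A + C)
m(-2, 6*M(-4, 4) - 2) + j(2)*1 = (-5 + (6*(-2/(-1 - 4)) - 2) - 2) + (-32/7 + (⅐)*2)*1 = (-5 + (6*(-2/(-5)) - 2) - 2) + (-32/7 + 2/7)*1 = (-5 + (6*(-2*(-⅕)) - 2) - 2) - 30/7*1 = (-5 + (6*(⅖) - 2) - 2) - 30/7 = (-5 + (12/5 - 2) - 2) - 30/7 = (-5 + ⅖ - 2) - 30/7 = -33/5 - 30/7 = -381/35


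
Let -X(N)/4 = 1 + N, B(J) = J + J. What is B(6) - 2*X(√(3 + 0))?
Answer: 20 + 8*√3 ≈ 33.856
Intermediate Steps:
B(J) = 2*J
X(N) = -4 - 4*N (X(N) = -4*(1 + N) = -4 - 4*N)
B(6) - 2*X(√(3 + 0)) = 2*6 - 2*(-4 - 4*√(3 + 0)) = 12 - 2*(-4 - 4*√3) = 12 + (8 + 8*√3) = 20 + 8*√3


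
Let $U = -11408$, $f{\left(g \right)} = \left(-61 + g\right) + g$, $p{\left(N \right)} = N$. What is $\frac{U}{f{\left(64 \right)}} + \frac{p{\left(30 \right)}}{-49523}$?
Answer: $- \frac{564960394}{3318041} \approx -170.27$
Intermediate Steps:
$f{\left(g \right)} = -61 + 2 g$
$\frac{U}{f{\left(64 \right)}} + \frac{p{\left(30 \right)}}{-49523} = - \frac{11408}{-61 + 2 \cdot 64} + \frac{30}{-49523} = - \frac{11408}{-61 + 128} + 30 \left(- \frac{1}{49523}\right) = - \frac{11408}{67} - \frac{30}{49523} = - \frac{564960394}{3318041}$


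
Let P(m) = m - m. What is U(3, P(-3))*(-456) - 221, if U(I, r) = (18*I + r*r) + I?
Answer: -26213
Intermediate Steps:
P(m) = 0
U(I, r) = r² + 19*I (U(I, r) = (18*I + r²) + I = (r² + 18*I) + I = r² + 19*I)
U(3, P(-3))*(-456) - 221 = (0² + 19*3)*(-456) - 221 = (0 + 57)*(-456) - 221 = 57*(-456) - 221 = -25992 - 221 = -26213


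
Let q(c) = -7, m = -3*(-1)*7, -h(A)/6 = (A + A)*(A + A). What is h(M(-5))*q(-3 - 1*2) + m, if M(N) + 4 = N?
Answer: 13629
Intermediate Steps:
M(N) = -4 + N
h(A) = -24*A**2 (h(A) = -6*(A + A)*(A + A) = -6*2*A*2*A = -24*A**2)
m = 21 (m = 3*7 = 21)
h(M(-5))*q(-3 - 1*2) + m = -24*(-4 - 5)**2*(-7) + 21 = -24*(-9)**2*(-7) + 21 = -24*81*(-7) + 21 = -1944*(-7) + 21 = 13608 + 21 = 13629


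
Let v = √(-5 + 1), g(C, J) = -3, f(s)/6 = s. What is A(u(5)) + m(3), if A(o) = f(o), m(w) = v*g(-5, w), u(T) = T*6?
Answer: 180 - 6*I ≈ 180.0 - 6.0*I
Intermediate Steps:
f(s) = 6*s
v = 2*I (v = √(-4) = 2*I ≈ 2.0*I)
u(T) = 6*T
m(w) = -6*I (m(w) = (2*I)*(-3) = -6*I)
A(o) = 6*o
A(u(5)) + m(3) = 6*(6*5) - 6*I = 6*30 - 6*I = 180 - 6*I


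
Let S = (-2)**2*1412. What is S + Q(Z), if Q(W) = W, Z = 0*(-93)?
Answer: 5648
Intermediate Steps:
Z = 0
S = 5648 (S = 4*1412 = 5648)
S + Q(Z) = 5648 + 0 = 5648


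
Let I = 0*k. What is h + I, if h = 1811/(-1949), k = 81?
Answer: -1811/1949 ≈ -0.92919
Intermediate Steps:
h = -1811/1949 (h = 1811*(-1/1949) = -1811/1949 ≈ -0.92919)
I = 0 (I = 0*81 = 0)
h + I = -1811/1949 + 0 = -1811/1949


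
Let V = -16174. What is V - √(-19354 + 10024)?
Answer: -16174 - I*√9330 ≈ -16174.0 - 96.592*I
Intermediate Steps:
V - √(-19354 + 10024) = -16174 - √(-19354 + 10024) = -16174 - √(-9330) = -16174 - I*√9330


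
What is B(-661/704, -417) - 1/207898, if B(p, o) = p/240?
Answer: -68794769/17563223040 ≈ -0.0039170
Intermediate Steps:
B(p, o) = p/240 (B(p, o) = p*(1/240) = p/240)
B(-661/704, -417) - 1/207898 = (-661/704)/240 - 1/207898 = (-661*1/704)/240 - 1*1/207898 = (1/240)*(-661/704) - 1/207898 = -661/168960 - 1/207898 = -68794769/17563223040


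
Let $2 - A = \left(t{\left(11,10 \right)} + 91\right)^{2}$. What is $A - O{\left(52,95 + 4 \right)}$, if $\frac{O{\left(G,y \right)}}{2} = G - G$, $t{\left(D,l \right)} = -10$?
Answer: $-6559$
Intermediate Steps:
$O{\left(G,y \right)} = 0$ ($O{\left(G,y \right)} = 2 \left(G - G\right) = 2 \cdot 0 = 0$)
$A = -6559$ ($A = 2 - \left(-10 + 91\right)^{2} = 2 - 81^{2} = 2 - 6561 = -6559$)
$A - O{\left(52,95 + 4 \right)} = -6559 - 0 = -6559 + 0 = -6559$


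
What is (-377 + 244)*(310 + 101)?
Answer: -54663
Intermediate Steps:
(-377 + 244)*(310 + 101) = -133*411 = -54663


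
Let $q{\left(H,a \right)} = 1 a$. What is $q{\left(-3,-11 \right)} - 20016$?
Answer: $-20027$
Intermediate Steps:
$q{\left(H,a \right)} = a$
$q{\left(-3,-11 \right)} - 20016 = -11 - 20016 = -20027$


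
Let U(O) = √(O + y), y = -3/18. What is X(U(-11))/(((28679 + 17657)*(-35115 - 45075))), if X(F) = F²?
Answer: 67/22294103040 ≈ 3.0053e-9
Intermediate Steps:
y = -⅙ (y = -3*1/18 = -⅙ ≈ -0.16667)
U(O) = √(-⅙ + O) (U(O) = √(O - ⅙) = √(-⅙ + O))
X(U(-11))/(((28679 + 17657)*(-35115 - 45075))) = (√(-6 + 36*(-11))/6)²/(((28679 + 17657)*(-35115 - 45075))) = (√(-6 - 396)/6)²/((46336*(-80190))) = (√(-402)/6)²/(-3715683840) = ((I*√402)/6)²*(-1/3715683840) = (I*√402/6)²*(-1/3715683840) = -67/6*(-1/3715683840) = 67/22294103040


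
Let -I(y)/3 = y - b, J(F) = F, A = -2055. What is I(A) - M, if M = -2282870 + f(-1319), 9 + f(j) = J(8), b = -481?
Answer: 2287593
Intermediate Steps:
f(j) = -1 (f(j) = -9 + 8 = -1)
I(y) = -1443 - 3*y (I(y) = -3*(y - 1*(-481)) = -3*(y + 481) = -3*(481 + y) = -1443 - 3*y)
M = -2282871 (M = -2282870 - 1 = -2282871)
I(A) - M = (-1443 - 3*(-2055)) - 1*(-2282871) = (-1443 + 6165) + 2282871 = 4722 + 2282871 = 2287593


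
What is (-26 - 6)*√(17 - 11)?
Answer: -32*√6 ≈ -78.384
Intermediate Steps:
(-26 - 6)*√(17 - 11) = -32*√6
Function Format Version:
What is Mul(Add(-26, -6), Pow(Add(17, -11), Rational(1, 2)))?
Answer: Mul(-32, Pow(6, Rational(1, 2))) ≈ -78.384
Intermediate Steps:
Mul(Add(-26, -6), Pow(Add(17, -11), Rational(1, 2))) = Mul(-32, Pow(6, Rational(1, 2)))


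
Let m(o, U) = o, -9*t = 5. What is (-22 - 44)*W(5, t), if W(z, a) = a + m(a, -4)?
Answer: 220/3 ≈ 73.333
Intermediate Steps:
t = -5/9 (t = -⅑*5 = -5/9 ≈ -0.55556)
W(z, a) = 2*a (W(z, a) = a + a = 2*a)
(-22 - 44)*W(5, t) = (-22 - 44)*(2*(-5/9)) = -66*(-10/9) = 220/3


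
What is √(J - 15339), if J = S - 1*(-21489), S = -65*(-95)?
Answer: 5*√493 ≈ 111.02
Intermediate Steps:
S = 6175
J = 27664 (J = 6175 - 1*(-21489) = 6175 + 21489 = 27664)
√(J - 15339) = √(27664 - 15339) = √12325 = 5*√493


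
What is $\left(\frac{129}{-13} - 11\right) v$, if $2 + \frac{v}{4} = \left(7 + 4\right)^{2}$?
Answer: $- \frac{129472}{13} \approx -9959.4$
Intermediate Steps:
$v = 476$ ($v = -8 + 4 \left(7 + 4\right)^{2} = -8 + 4 \cdot 11^{2} = -8 + 4 \cdot 121 = -8 + 484 = 476$)
$\left(\frac{129}{-13} - 11\right) v = \left(\frac{129}{-13} - 11\right) 476 = \left(129 \left(- \frac{1}{13}\right) - 11\right) 476 = \left(- \frac{129}{13} - 11\right) 476 = \left(- \frac{272}{13}\right) 476 = - \frac{129472}{13}$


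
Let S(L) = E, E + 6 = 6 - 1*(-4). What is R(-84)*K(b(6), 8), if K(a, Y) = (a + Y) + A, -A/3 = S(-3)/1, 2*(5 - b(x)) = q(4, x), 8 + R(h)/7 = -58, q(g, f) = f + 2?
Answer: 1386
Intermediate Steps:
q(g, f) = 2 + f
R(h) = -462 (R(h) = -56 + 7*(-58) = -56 - 406 = -462)
b(x) = 4 - x/2 (b(x) = 5 - (2 + x)/2 = 5 + (-1 - x/2) = 4 - x/2)
E = 4 (E = -6 + (6 - 1*(-4)) = -6 + (6 + 4) = -6 + 10 = 4)
S(L) = 4
A = -12 (A = -12/1 = -12 ≈ -12.000)
K(a, Y) = -12 + Y + a (K(a, Y) = (a + Y) - 12 = (Y + a) - 12 = -12 + Y + a)
R(-84)*K(b(6), 8) = -462*(-12 + 8 + (4 - 1/2*6)) = -462*(-12 + 8 + (4 - 3)) = -462*(-12 + 8 + 1) = -462*(-3) = 1386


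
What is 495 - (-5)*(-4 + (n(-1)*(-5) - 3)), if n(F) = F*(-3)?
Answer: 385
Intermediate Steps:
n(F) = -3*F
495 - (-5)*(-4 + (n(-1)*(-5) - 3)) = 495 - (-5)*(-4 + (-3*(-1)*(-5) - 3)) = 495 - (-5)*(-4 + (3*(-5) - 3)) = 495 - (-5)*(-4 + (-15 - 3)) = 495 - (-5)*(-4 - 18) = 495 - (-5)*(-22) = 495 - 1*110 = 495 - 110 = 385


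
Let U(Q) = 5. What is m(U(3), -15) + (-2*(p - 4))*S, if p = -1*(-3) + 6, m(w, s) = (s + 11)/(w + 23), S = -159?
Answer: 11129/7 ≈ 1589.9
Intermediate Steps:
m(w, s) = (11 + s)/(23 + w)
p = 9 (p = 3 + 6 = 9)
m(U(3), -15) + (-2*(p - 4))*S = (11 - 15)/(23 + 5) - 2*(9 - 4)*(-159) = -4/28 - 2*5*(-159) = (1/28)*(-4) - 10*(-159) = -⅐ + 1590 = 11129/7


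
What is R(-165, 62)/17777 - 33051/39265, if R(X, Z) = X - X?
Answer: -33051/39265 ≈ -0.84174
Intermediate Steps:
R(X, Z) = 0
R(-165, 62)/17777 - 33051/39265 = 0/17777 - 33051/39265 = 0*(1/17777) - 33051*1/39265 = 0 - 33051/39265 = -33051/39265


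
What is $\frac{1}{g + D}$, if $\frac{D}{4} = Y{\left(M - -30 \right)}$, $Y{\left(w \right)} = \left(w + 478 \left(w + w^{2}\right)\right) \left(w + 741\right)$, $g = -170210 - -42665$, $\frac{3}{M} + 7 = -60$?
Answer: $\frac{300763}{411089890154133} \approx 7.3162 \cdot 10^{-10}$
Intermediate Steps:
$M = - \frac{3}{67}$ ($M = \frac{3}{-7 - 60} = \frac{3}{-67} = 3 \left(- \frac{1}{67}\right) = - \frac{3}{67} \approx -0.044776$)
$g = -127545$ ($g = -170210 + 42665 = -127545$)
$Y{\left(w \right)} = \left(741 + w\right) \left(478 w^{2} + 479 w\right)$ ($Y{\left(w \right)} = \left(w + \left(478 w + 478 w^{2}\right)\right) \left(741 + w\right) = \left(478 w^{2} + 479 w\right) \left(741 + w\right) = \left(741 + w\right) \left(478 w^{2} + 479 w\right)$)
$D = \frac{411128250970968}{300763}$ ($D = 4 \left(- \frac{3}{67} - -30\right) \left(354939 + 478 \left(- \frac{3}{67} - -30\right)^{2} + 354677 \left(- \frac{3}{67} - -30\right)\right) = 4 \left(- \frac{3}{67} + 30\right) \left(354939 + 478 \left(- \frac{3}{67} + 30\right)^{2} + 354677 \left(- \frac{3}{67} + 30\right)\right) = 4 \frac{2007 \left(354939 + 478 \left(\frac{2007}{67}\right)^{2} + 354677 \cdot \frac{2007}{67}\right)}{67} = 4 \frac{2007 \left(354939 + 478 \cdot \frac{4028049}{4489} + \frac{711836739}{67}\right)}{67} = 4 \frac{2007 \left(354939 + \frac{1925407422}{4489} + \frac{711836739}{67}\right)}{67} = 4 \cdot \frac{2007}{67} \cdot \frac{51211790106}{4489} = 4 \cdot \frac{102782062742742}{300763} = \frac{411128250970968}{300763} \approx 1.3669 \cdot 10^{9}$)
$\frac{1}{g + D} = \frac{1}{-127545 + \frac{411128250970968}{300763}} = \frac{1}{\frac{411089890154133}{300763}} = \frac{300763}{411089890154133}$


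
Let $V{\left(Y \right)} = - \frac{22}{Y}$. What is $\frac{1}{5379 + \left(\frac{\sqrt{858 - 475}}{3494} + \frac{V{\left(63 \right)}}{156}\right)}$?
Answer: $\frac{198210876559330635}{1066175861315992555529} - \frac{10546375203 \sqrt{383}}{1066175861315992555529} \approx 0.00018591$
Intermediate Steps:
$\frac{1}{5379 + \left(\frac{\sqrt{858 - 475}}{3494} + \frac{V{\left(63 \right)}}{156}\right)} = \frac{1}{5379 + \left(\frac{\sqrt{858 - 475}}{3494} + \frac{\left(-22\right) \frac{1}{63}}{156}\right)} = \frac{1}{5379 + \left(\sqrt{383} \cdot \frac{1}{3494} + \left(-22\right) \frac{1}{63} \cdot \frac{1}{156}\right)} = \frac{1}{5379 + \left(\frac{\sqrt{383}}{3494} - \frac{11}{4914}\right)} = \frac{1}{5379 - \left(\frac{11}{4914} - \frac{\sqrt{383}}{3494}\right)} = \frac{1}{\frac{26432395}{4914} + \frac{\sqrt{383}}{3494}}$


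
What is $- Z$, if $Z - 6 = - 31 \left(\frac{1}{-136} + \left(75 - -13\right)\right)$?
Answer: $\frac{370161}{136} \approx 2721.8$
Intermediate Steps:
$Z = - \frac{370161}{136}$ ($Z = 6 - 31 \left(\frac{1}{-136} + \left(75 - -13\right)\right) = 6 - 31 \left(- \frac{1}{136} + \left(75 + 13\right)\right) = 6 - 31 \left(- \frac{1}{136} + 88\right) = 6 - \frac{370977}{136} = - \frac{370161}{136} \approx -2721.8$)
$- Z = \left(-1\right) \left(- \frac{370161}{136}\right) = \frac{370161}{136}$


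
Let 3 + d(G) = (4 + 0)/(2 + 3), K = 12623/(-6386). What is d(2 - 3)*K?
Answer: 138853/31930 ≈ 4.3487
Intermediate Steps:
K = -12623/6386 (K = 12623*(-1/6386) = -12623/6386 ≈ -1.9767)
d(G) = -11/5 (d(G) = -3 + (4 + 0)/(2 + 3) = -3 + 4/5 = -3 + 4*(⅕) = -3 + ⅘ = -11/5)
d(2 - 3)*K = -11/5*(-12623/6386) = 138853/31930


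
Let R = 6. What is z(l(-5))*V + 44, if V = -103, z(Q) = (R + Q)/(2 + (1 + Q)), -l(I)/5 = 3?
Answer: -133/4 ≈ -33.250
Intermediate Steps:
l(I) = -15 (l(I) = -5*3 = -15)
z(Q) = (6 + Q)/(3 + Q) (z(Q) = (6 + Q)/(2 + (1 + Q)) = (6 + Q)/(3 + Q))
z(l(-5))*V + 44 = ((6 - 15)/(3 - 15))*(-103) + 44 = (-9/(-12))*(-103) + 44 = -1/12*(-9)*(-103) + 44 = (¾)*(-103) + 44 = -309/4 + 44 = -133/4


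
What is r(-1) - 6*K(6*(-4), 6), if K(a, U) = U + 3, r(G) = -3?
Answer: -57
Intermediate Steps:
K(a, U) = 3 + U
r(-1) - 6*K(6*(-4), 6) = -3 - 6*(3 + 6) = -3 - 6*9 = -3 - 54 = -57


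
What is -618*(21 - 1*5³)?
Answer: 64272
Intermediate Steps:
-618*(21 - 1*5³) = -618*(21 - 1*125) = -618*(21 - 125) = -618*(-104) = 64272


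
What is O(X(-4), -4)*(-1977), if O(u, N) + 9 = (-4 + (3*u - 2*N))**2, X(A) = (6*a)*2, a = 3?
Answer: -24781695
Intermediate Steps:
X(A) = 36 (X(A) = (6*3)*2 = 18*2 = 36)
O(u, N) = -9 + (-4 - 2*N + 3*u)**2 (O(u, N) = -9 + (-4 + (3*u - 2*N))**2 = -9 + (-4 + (-2*N + 3*u))**2 = -9 + (-4 - 2*N + 3*u)**2)
O(X(-4), -4)*(-1977) = (-9 + (4 - 3*36 + 2*(-4))**2)*(-1977) = (-9 + (4 - 108 - 8)**2)*(-1977) = (-9 + (-112)**2)*(-1977) = (-9 + 12544)*(-1977) = 12535*(-1977) = -24781695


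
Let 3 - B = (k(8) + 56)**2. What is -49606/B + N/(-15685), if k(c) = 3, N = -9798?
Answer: 406073777/27276215 ≈ 14.887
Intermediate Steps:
B = -3478 (B = 3 - (3 + 56)**2 = 3 - 1*59**2 = 3 - 1*3481 = 3 - 3481 = -3478)
-49606/B + N/(-15685) = -49606/(-3478) - 9798/(-15685) = -49606*(-1/3478) - 9798*(-1/15685) = 24803/1739 + 9798/15685 = 406073777/27276215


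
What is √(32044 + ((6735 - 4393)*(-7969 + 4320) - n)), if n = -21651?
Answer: I*√8492263 ≈ 2914.1*I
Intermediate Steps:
√(32044 + ((6735 - 4393)*(-7969 + 4320) - n)) = √(32044 + ((6735 - 4393)*(-7969 + 4320) - 1*(-21651))) = √(32044 + (2342*(-3649) + 21651)) = √(32044 + (-8545958 + 21651)) = √(32044 - 8524307) = √(-8492263) = I*√8492263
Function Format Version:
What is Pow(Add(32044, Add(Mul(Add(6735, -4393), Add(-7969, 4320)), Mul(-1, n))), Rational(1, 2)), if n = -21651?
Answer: Mul(I, Pow(8492263, Rational(1, 2))) ≈ Mul(2914.1, I)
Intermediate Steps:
Pow(Add(32044, Add(Mul(Add(6735, -4393), Add(-7969, 4320)), Mul(-1, n))), Rational(1, 2)) = Pow(Add(32044, Add(Mul(Add(6735, -4393), Add(-7969, 4320)), Mul(-1, -21651))), Rational(1, 2)) = Pow(Add(32044, Add(Mul(2342, -3649), 21651)), Rational(1, 2)) = Pow(Add(32044, Add(-8545958, 21651)), Rational(1, 2)) = Pow(Add(32044, -8524307), Rational(1, 2)) = Pow(-8492263, Rational(1, 2)) = Mul(I, Pow(8492263, Rational(1, 2)))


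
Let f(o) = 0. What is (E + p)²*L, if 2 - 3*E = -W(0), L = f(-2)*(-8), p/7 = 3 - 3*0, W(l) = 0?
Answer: 0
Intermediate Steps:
p = 21 (p = 7*(3 - 3*0) = 7*(3 + 0) = 7*3 = 21)
L = 0 (L = 0*(-8) = 0)
E = ⅔ (E = ⅔ - (-1)*0/3 = ⅔ - ⅓*0 = ⅔ + 0 = ⅔ ≈ 0.66667)
(E + p)²*L = (⅔ + 21)²*0 = (65/3)²*0 = (4225/9)*0 = 0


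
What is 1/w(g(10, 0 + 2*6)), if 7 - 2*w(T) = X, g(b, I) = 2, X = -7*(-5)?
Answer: -1/14 ≈ -0.071429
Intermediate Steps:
X = 35
w(T) = -14 (w(T) = 7/2 - ½*35 = 7/2 - 35/2 = -14)
1/w(g(10, 0 + 2*6)) = 1/(-14) = -1/14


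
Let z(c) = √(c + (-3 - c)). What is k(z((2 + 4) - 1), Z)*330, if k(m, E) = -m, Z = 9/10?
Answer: -330*I*√3 ≈ -571.58*I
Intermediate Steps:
Z = 9/10 (Z = 9*(⅒) = 9/10 ≈ 0.90000)
z(c) = I*√3 (z(c) = √(-3) = I*√3)
k(z((2 + 4) - 1), Z)*330 = -I*√3*330 = -330*I*√3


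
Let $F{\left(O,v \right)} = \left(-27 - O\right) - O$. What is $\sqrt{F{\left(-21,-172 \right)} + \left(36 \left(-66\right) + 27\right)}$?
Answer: $i \sqrt{2334} \approx 48.311 i$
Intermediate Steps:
$F{\left(O,v \right)} = -27 - 2 O$
$\sqrt{F{\left(-21,-172 \right)} + \left(36 \left(-66\right) + 27\right)} = \sqrt{\left(-27 - -42\right) + \left(36 \left(-66\right) + 27\right)} = \sqrt{\left(-27 + 42\right) + \left(-2376 + 27\right)} = \sqrt{15 - 2349} = \sqrt{-2334} = i \sqrt{2334}$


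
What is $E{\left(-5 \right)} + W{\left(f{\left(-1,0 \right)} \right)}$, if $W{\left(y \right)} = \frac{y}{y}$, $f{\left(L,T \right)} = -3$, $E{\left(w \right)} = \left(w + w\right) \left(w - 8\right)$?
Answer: $131$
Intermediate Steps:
$E{\left(w \right)} = 2 w \left(-8 + w\right)$
$W{\left(y \right)} = 1$
$E{\left(-5 \right)} + W{\left(f{\left(-1,0 \right)} \right)} = 2 \left(-5\right) \left(-8 - 5\right) + 1 = 2 \left(-5\right) \left(-13\right) + 1 = 130 + 1 = 131$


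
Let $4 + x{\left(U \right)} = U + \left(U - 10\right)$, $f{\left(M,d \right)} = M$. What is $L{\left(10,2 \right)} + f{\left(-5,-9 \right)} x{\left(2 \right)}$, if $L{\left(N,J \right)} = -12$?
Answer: $38$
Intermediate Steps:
$x{\left(U \right)} = -14 + 2 U$ ($x{\left(U \right)} = -4 + \left(U + \left(U - 10\right)\right) = -4 + \left(U + \left(-10 + U\right)\right) = -4 + \left(-10 + 2 U\right) = -14 + 2 U$)
$L{\left(10,2 \right)} + f{\left(-5,-9 \right)} x{\left(2 \right)} = -12 - 5 \left(-14 + 2 \cdot 2\right) = -12 - 5 \left(-14 + 4\right) = -12 - -50 = -12 + 50 = 38$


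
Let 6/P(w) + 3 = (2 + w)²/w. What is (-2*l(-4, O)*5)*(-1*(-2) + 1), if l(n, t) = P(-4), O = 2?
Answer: 45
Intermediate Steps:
P(w) = 6/(-3 + (2 + w)²/w)
l(n, t) = -3/2 (l(n, t) = 6*(-4)/(4 - 4 + (-4)²) = 6*(-4)/(4 - 4 + 16) = 6*(-4)/16 = 6*(-4)*(1/16) = -3/2)
(-2*l(-4, O)*5)*(-1*(-2) + 1) = (-2*(-3/2)*5)*(-1*(-2) + 1) = (3*5)*(2 + 1) = 15*3 = 45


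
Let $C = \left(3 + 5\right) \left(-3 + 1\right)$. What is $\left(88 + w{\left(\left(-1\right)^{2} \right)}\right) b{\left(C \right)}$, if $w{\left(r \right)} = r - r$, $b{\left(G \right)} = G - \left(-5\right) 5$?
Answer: $792$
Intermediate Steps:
$C = -16$ ($C = 8 \left(-2\right) = -16$)
$b{\left(G \right)} = 25 + G$ ($b{\left(G \right)} = G - -25 = G + 25 = 25 + G$)
$w{\left(r \right)} = 0$
$\left(88 + w{\left(\left(-1\right)^{2} \right)}\right) b{\left(C \right)} = \left(88 + 0\right) \left(25 - 16\right) = 88 \cdot 9 = 792$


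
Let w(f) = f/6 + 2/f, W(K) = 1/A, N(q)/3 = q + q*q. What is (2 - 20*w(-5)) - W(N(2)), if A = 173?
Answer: 13837/519 ≈ 26.661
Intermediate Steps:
N(q) = 3*q + 3*q² (N(q) = 3*(q + q*q) = 3*(q + q²) = 3*q + 3*q²)
W(K) = 1/173
w(f) = 2/f + f/6 (w(f) = f*(⅙) + 2/f = f/6 + 2/f = 2/f + f/6)
(2 - 20*w(-5)) - W(N(2)) = (2 - 20*(2/(-5) + (⅙)*(-5))) - 1*1/173 = (2 - 20*(2*(-⅕) - ⅚)) - 1/173 = (2 - 20*(-⅖ - ⅚)) - 1/173 = (2 - 20*(-37/30)) - 1/173 = (2 + 74/3) - 1/173 = 80/3 - 1/173 = 13837/519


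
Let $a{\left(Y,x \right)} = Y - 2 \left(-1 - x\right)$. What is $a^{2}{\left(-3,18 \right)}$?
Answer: $1225$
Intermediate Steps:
$a{\left(Y,x \right)} = 2 + Y + 2 x$ ($a{\left(Y,x \right)} = Y + \left(2 + 2 x\right) = 2 + Y + 2 x$)
$a^{2}{\left(-3,18 \right)} = \left(2 - 3 + 2 \cdot 18\right)^{2} = \left(2 - 3 + 36\right)^{2} = 35^{2} = 1225$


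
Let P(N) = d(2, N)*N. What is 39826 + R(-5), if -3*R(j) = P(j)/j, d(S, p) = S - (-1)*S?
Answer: 119474/3 ≈ 39825.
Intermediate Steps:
d(S, p) = 2*S (d(S, p) = S + S = 2*S)
P(N) = 4*N (P(N) = (2*2)*N = 4*N)
R(j) = -4/3 (R(j) = -4*j/(3*j) = -⅓*4 = -4/3)
39826 + R(-5) = 39826 - 4/3 = 119474/3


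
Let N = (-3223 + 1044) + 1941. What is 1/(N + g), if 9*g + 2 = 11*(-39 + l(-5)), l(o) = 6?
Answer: -9/2507 ≈ -0.0035899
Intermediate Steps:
N = -238 (N = -2179 + 1941 = -238)
g = -365/9 (g = -2/9 + (11*(-39 + 6))/9 = -2/9 + (11*(-33))/9 = -2/9 + (⅑)*(-363) = -2/9 - 121/3 = -365/9 ≈ -40.556)
1/(N + g) = 1/(-238 - 365/9) = 1/(-2507/9) = -9/2507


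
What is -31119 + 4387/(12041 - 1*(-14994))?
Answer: -841297778/27035 ≈ -31119.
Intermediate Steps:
-31119 + 4387/(12041 - 1*(-14994)) = -31119 + 4387/(12041 + 14994) = -31119 + 4387/27035 = -841297778/27035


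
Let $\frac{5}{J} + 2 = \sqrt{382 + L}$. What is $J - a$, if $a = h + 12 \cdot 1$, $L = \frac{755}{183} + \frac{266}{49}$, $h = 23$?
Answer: $- \frac{17363185}{496457} + \frac{5 \sqrt{642525261}}{496457} \approx -34.719$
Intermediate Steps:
$L = \frac{12239}{1281}$ ($L = 755 \cdot \frac{1}{183} + 266 \cdot \frac{1}{49} = \frac{755}{183} + \frac{38}{7} = \frac{12239}{1281} \approx 9.5543$)
$a = 35$ ($a = 23 + 12 \cdot 1 = 23 + 12 = 35$)
$J = \frac{5}{-2 + \frac{\sqrt{642525261}}{1281}}$ ($J = \frac{5}{-2 + \sqrt{382 + \frac{12239}{1281}}} = \frac{5}{-2 + \sqrt{\frac{501581}{1281}}} = \frac{5}{-2 + \frac{\sqrt{642525261}}{1281}} \approx 0.28109$)
$J - a = \left(\frac{12810}{496457} + \frac{5 \sqrt{642525261}}{496457}\right) - 35 = - \frac{17363185}{496457} + \frac{5 \sqrt{642525261}}{496457}$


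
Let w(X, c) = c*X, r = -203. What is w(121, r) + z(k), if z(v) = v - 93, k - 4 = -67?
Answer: -24719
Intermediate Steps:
w(X, c) = X*c
k = -63 (k = 4 - 67 = -63)
z(v) = -93 + v
w(121, r) + z(k) = 121*(-203) + (-93 - 63) = -24563 - 156 = -24719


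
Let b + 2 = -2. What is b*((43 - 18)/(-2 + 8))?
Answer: -50/3 ≈ -16.667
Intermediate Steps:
b = -4 (b = -2 - 2 = -4)
b*((43 - 18)/(-2 + 8)) = -4*(43 - 18)/(-2 + 8) = -100/6 = -4*25/6 = -50/3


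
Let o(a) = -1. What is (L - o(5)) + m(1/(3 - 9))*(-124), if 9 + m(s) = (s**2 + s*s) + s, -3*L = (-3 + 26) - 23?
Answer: 10177/9 ≈ 1130.8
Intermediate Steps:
L = 0 (L = -((-3 + 26) - 23)/3 = -(23 - 23)/3 = -1/3*0 = 0)
m(s) = -9 + s + 2*s**2 (m(s) = -9 + ((s**2 + s*s) + s) = -9 + ((s**2 + s**2) + s) = -9 + (2*s**2 + s) = -9 + (s + 2*s**2) = -9 + s + 2*s**2)
(L - o(5)) + m(1/(3 - 9))*(-124) = (0 - 1*(-1)) + (-9 + 1/(3 - 9) + 2*(1/(3 - 9))**2)*(-124) = (0 + 1) + (-9 + 1/(-6) + 2*(1/(-6))**2)*(-124) = 1 + (-9 - 1/6 + 2*(-1/6)**2)*(-124) = 1 + (-9 - 1/6 + 2*(1/36))*(-124) = 1 + (-9 - 1/6 + 1/18)*(-124) = 1 - 82/9*(-124) = 1 + 10168/9 = 10177/9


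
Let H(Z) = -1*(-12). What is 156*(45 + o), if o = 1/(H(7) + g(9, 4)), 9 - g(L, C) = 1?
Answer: 35139/5 ≈ 7027.8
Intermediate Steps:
H(Z) = 12
g(L, C) = 8 (g(L, C) = 9 - 1*1 = 9 - 1 = 8)
o = 1/20 (o = 1/(12 + 8) = 1/20 ≈ 0.050000)
156*(45 + o) = 156*(45 + 1/20) = 156*(901/20) = 35139/5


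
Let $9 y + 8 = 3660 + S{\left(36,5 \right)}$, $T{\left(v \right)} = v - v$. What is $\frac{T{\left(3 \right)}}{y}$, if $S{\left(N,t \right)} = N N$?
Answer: $0$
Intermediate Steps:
$T{\left(v \right)} = 0$
$S{\left(N,t \right)} = N^{2}$
$y = \frac{4948}{9}$ ($y = - \frac{8}{9} + \frac{3660 + 36^{2}}{9} = - \frac{8}{9} + \frac{3660 + 1296}{9} = - \frac{8}{9} + \frac{1}{9} \cdot 4956 = - \frac{8}{9} + \frac{1652}{3} = \frac{4948}{9} \approx 549.78$)
$\frac{T{\left(3 \right)}}{y} = \frac{0}{\frac{4948}{9}} = 0 \cdot \frac{9}{4948} = 0$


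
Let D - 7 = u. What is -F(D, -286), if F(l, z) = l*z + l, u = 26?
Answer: 9405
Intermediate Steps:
D = 33 (D = 7 + 26 = 33)
F(l, z) = l + l*z
-F(D, -286) = -33*(1 - 286) = -33*(-285) = -1*(-9405) = 9405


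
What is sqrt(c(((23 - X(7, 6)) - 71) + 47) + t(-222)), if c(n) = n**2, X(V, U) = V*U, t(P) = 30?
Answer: sqrt(1879) ≈ 43.347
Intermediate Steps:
X(V, U) = U*V
sqrt(c(((23 - X(7, 6)) - 71) + 47) + t(-222)) = sqrt((((23 - 6*7) - 71) + 47)**2 + 30) = sqrt((((23 - 1*42) - 71) + 47)**2 + 30) = sqrt((((23 - 42) - 71) + 47)**2 + 30) = sqrt(((-19 - 71) + 47)**2 + 30) = sqrt((-90 + 47)**2 + 30) = sqrt((-43)**2 + 30) = sqrt(1849 + 30) = sqrt(1879)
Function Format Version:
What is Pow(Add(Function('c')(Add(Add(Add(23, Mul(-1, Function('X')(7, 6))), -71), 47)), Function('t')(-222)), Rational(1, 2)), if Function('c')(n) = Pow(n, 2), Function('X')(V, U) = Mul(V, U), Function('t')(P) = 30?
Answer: Pow(1879, Rational(1, 2)) ≈ 43.347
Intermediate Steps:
Function('X')(V, U) = Mul(U, V)
Pow(Add(Function('c')(Add(Add(Add(23, Mul(-1, Function('X')(7, 6))), -71), 47)), Function('t')(-222)), Rational(1, 2)) = Pow(Add(Pow(Add(Add(Add(23, Mul(-1, Mul(6, 7))), -71), 47), 2), 30), Rational(1, 2)) = Pow(Add(Pow(Add(Add(Add(23, Mul(-1, 42)), -71), 47), 2), 30), Rational(1, 2)) = Pow(Add(Pow(Add(Add(Add(23, -42), -71), 47), 2), 30), Rational(1, 2)) = Pow(Add(Pow(Add(Add(-19, -71), 47), 2), 30), Rational(1, 2)) = Pow(Add(Pow(Add(-90, 47), 2), 30), Rational(1, 2)) = Pow(Add(Pow(-43, 2), 30), Rational(1, 2)) = Pow(Add(1849, 30), Rational(1, 2)) = Pow(1879, Rational(1, 2))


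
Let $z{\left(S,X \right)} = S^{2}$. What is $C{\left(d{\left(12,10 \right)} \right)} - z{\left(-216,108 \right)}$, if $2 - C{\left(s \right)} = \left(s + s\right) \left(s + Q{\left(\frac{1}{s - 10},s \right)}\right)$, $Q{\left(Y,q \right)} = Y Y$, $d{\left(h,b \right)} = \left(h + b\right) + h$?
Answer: $- \frac{7051121}{144} \approx -48966.0$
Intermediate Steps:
$d{\left(h,b \right)} = b + 2 h$ ($d{\left(h,b \right)} = \left(b + h\right) + h = b + 2 h$)
$Q{\left(Y,q \right)} = Y^{2}$
$C{\left(s \right)} = 2 - 2 s \left(s + \frac{1}{\left(-10 + s\right)^{2}}\right)$ ($C{\left(s \right)} = 2 - \left(s + s\right) \left(s + \left(\frac{1}{s - 10}\right)^{2}\right) = 2 - 2 s \left(s + \left(\frac{1}{-10 + s}\right)^{2}\right) = 2 - 2 s \left(s + \frac{1}{\left(-10 + s\right)^{2}}\right)$)
$C{\left(d{\left(12,10 \right)} \right)} - z{\left(-216,108 \right)} = \left(2 - 2 \left(10 + 2 \cdot 12\right)^{2} - \frac{2 \left(10 + 2 \cdot 12\right)}{\left(-10 + \left(10 + 2 \cdot 12\right)\right)^{2}}\right) - \left(-216\right)^{2} = \left(2 - 2 \left(10 + 24\right)^{2} - \frac{2 \left(10 + 24\right)}{\left(-10 + \left(10 + 24\right)\right)^{2}}\right) - 46656 = \left(2 - 2 \cdot 34^{2} - \frac{68}{\left(-10 + 34\right)^{2}}\right) - 46656 = \left(2 - 2312 - \frac{68}{576}\right) - 46656 = \left(2 - 2312 - 68 \cdot \frac{1}{576}\right) - 46656 = \left(2 - 2312 - \frac{17}{144}\right) - 46656 = - \frac{332657}{144} - 46656 = - \frac{7051121}{144}$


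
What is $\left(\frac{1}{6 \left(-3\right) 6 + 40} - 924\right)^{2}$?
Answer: $\frac{3947985889}{4624} \approx 8.538 \cdot 10^{5}$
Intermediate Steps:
$\left(\frac{1}{6 \left(-3\right) 6 + 40} - 924\right)^{2} = \left(\frac{1}{\left(-18\right) 6 + 40} - 924\right)^{2} = \left(\frac{1}{-108 + 40} - 924\right)^{2} = \left(\frac{1}{-68} - 924\right)^{2} = \left(- \frac{1}{68} - 924\right)^{2} = \left(- \frac{62833}{68}\right)^{2} = \frac{3947985889}{4624}$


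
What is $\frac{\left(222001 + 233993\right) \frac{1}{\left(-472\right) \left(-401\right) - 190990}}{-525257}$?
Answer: $\frac{227997}{451195763} \approx 0.00050532$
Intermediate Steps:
$\frac{\left(222001 + 233993\right) \frac{1}{\left(-472\right) \left(-401\right) - 190990}}{-525257} = \frac{455994}{189272 - 190990} \left(- \frac{1}{525257}\right) = \frac{455994}{-1718} \left(- \frac{1}{525257}\right) = 455994 \left(- \frac{1}{1718}\right) \left(- \frac{1}{525257}\right) = \left(- \frac{227997}{859}\right) \left(- \frac{1}{525257}\right) = \frac{227997}{451195763}$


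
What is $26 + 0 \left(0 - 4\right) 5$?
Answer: $26$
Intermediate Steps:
$26 + 0 \left(0 - 4\right) 5 = 26 + 0 \left(-4\right) 5 = 26 + 0 \cdot 5 = 26 + 0 = 26$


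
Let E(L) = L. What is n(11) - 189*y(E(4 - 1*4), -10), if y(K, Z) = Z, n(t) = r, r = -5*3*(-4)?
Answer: 1950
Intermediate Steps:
r = 60 (r = -15*(-4) = 60)
n(t) = 60
n(11) - 189*y(E(4 - 1*4), -10) = 60 - 189*(-10) = 60 + 1890 = 1950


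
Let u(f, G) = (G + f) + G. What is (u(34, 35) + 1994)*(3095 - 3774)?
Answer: -1424542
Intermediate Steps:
u(f, G) = f + 2*G
(u(34, 35) + 1994)*(3095 - 3774) = ((34 + 2*35) + 1994)*(3095 - 3774) = ((34 + 70) + 1994)*(-679) = (104 + 1994)*(-679) = 2098*(-679) = -1424542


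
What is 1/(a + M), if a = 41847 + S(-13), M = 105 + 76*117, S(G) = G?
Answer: 1/50831 ≈ 1.9673e-5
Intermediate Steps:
M = 8997 (M = 105 + 8892 = 8997)
a = 41834 (a = 41847 - 13 = 41834)
1/(a + M) = 1/(41834 + 8997) = 1/50831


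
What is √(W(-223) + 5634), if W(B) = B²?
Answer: √55363 ≈ 235.29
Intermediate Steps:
√(W(-223) + 5634) = √((-223)² + 5634) = √(49729 + 5634) = √55363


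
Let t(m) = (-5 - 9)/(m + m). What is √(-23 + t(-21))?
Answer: 2*I*√51/3 ≈ 4.761*I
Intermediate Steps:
t(m) = -7/m (t(m) = -14*1/(2*m) = -7/m)
√(-23 + t(-21)) = √(-23 - 7/(-21)) = √(-23 - 7*(-1/21)) = √(-23 + ⅓) = √(-68/3) = 2*I*√51/3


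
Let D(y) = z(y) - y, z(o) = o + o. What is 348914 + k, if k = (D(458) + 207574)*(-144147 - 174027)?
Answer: -66190024654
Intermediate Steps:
z(o) = 2*o
D(y) = y (D(y) = 2*y - y = y)
k = -66190373568 (k = (458 + 207574)*(-144147 - 174027) = 208032*(-318174) = -66190373568)
348914 + k = 348914 - 66190373568 = -66190024654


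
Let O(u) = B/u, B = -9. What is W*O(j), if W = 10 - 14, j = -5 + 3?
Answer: -18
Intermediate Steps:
j = -2
O(u) = -9/u
W = -4
W*O(j) = -(-36)/(-2) = -(-36)*(-1)/2 = -4*9/2 = -18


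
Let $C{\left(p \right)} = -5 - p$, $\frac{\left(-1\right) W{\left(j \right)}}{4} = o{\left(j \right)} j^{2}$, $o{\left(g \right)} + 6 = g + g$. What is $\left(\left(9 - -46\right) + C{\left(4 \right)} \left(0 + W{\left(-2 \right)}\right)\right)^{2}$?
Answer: $1918225$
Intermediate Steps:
$o{\left(g \right)} = -6 + 2 g$ ($o{\left(g \right)} = -6 + \left(g + g\right) = -6 + 2 g$)
$W{\left(j \right)} = - 4 j^{2} \left(-6 + 2 j\right)$ ($W{\left(j \right)} = - 4 \left(-6 + 2 j\right) j^{2} = - 4 j^{2} \left(-6 + 2 j\right)$)
$\left(\left(9 - -46\right) + C{\left(4 \right)} \left(0 + W{\left(-2 \right)}\right)\right)^{2} = \left(\left(9 - -46\right) + \left(-5 - 4\right) \left(0 + 8 \left(-2\right)^{2} \left(3 - -2\right)\right)\right)^{2} = \left(\left(9 + 46\right) + \left(-5 - 4\right) \left(0 + 8 \cdot 4 \left(3 + 2\right)\right)\right)^{2} = \left(55 - 9 \left(0 + 8 \cdot 4 \cdot 5\right)\right)^{2} = \left(55 - 9 \left(0 + 160\right)\right)^{2} = \left(55 - 1440\right)^{2} = \left(-1385\right)^{2} = 1918225$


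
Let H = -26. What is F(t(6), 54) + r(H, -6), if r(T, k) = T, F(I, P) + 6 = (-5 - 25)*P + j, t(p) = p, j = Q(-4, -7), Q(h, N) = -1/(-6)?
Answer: -9911/6 ≈ -1651.8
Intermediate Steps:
Q(h, N) = 1/6 (Q(h, N) = -1*(-1/6) = 1/6)
j = 1/6 ≈ 0.16667
F(I, P) = -35/6 - 30*P (F(I, P) = -6 + ((-5 - 25)*P + 1/6) = -6 + (-30*P + 1/6) = -6 + (1/6 - 30*P) = -35/6 - 30*P)
F(t(6), 54) + r(H, -6) = (-35/6 - 30*54) - 26 = (-35/6 - 1620) - 26 = -9755/6 - 26 = -9911/6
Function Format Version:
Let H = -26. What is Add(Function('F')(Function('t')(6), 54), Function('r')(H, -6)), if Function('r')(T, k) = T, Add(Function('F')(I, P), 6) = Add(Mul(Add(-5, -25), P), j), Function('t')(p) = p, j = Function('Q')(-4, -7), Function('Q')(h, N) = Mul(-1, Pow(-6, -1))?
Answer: Rational(-9911, 6) ≈ -1651.8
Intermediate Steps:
Function('Q')(h, N) = Rational(1, 6) (Function('Q')(h, N) = Mul(-1, Rational(-1, 6)) = Rational(1, 6))
j = Rational(1, 6) ≈ 0.16667
Function('F')(I, P) = Add(Rational(-35, 6), Mul(-30, P)) (Function('F')(I, P) = Add(-6, Add(Mul(Add(-5, -25), P), Rational(1, 6))) = Add(-6, Add(Mul(-30, P), Rational(1, 6))) = Add(-6, Add(Rational(1, 6), Mul(-30, P))) = Add(Rational(-35, 6), Mul(-30, P)))
Add(Function('F')(Function('t')(6), 54), Function('r')(H, -6)) = Add(Add(Rational(-35, 6), Mul(-30, 54)), -26) = Add(Add(Rational(-35, 6), -1620), -26) = Add(Rational(-9755, 6), -26) = Rational(-9911, 6)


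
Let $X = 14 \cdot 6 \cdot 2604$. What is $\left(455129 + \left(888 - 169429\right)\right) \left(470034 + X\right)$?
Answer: $197393216760$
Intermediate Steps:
$X = 218736$ ($X = 84 \cdot 2604 = 218736$)
$\left(455129 + \left(888 - 169429\right)\right) \left(470034 + X\right) = \left(455129 + \left(888 - 169429\right)\right) \left(470034 + 218736\right) = \left(455129 + \left(888 - 169429\right)\right) 688770 = \left(455129 - 168541\right) 688770 = 286588 \cdot 688770 = 197393216760$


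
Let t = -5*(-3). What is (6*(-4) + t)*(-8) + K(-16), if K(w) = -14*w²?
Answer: -3512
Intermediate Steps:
t = 15
(6*(-4) + t)*(-8) + K(-16) = (6*(-4) + 15)*(-8) - 14*(-16)² = (-24 + 15)*(-8) - 14*256 = -9*(-8) - 3584 = 72 - 3584 = -3512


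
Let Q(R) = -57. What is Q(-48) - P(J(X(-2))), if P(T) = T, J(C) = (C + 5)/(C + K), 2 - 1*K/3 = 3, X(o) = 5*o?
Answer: -746/13 ≈ -57.385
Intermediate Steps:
K = -3 (K = 6 - 3*3 = 6 - 9 = -3)
J(C) = (5 + C)/(-3 + C) (J(C) = (C + 5)/(C - 3) = (5 + C)/(-3 + C))
Q(-48) - P(J(X(-2))) = -57 - (5 + 5*(-2))/(-3 + 5*(-2)) = -57 - (5 - 10)/(-3 - 10) = -57 - (-5)/(-13) = -57 - (-1)*(-5)/13 = -57 - 1*5/13 = -57 - 5/13 = -746/13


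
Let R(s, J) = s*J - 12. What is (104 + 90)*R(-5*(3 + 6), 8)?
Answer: -72168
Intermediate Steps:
R(s, J) = -12 + J*s (R(s, J) = J*s - 12 = -12 + J*s)
(104 + 90)*R(-5*(3 + 6), 8) = (104 + 90)*(-12 + 8*(-5*(3 + 6))) = 194*(-12 + 8*(-5*9)) = 194*(-12 + 8*(-45)) = 194*(-12 - 360) = 194*(-372) = -72168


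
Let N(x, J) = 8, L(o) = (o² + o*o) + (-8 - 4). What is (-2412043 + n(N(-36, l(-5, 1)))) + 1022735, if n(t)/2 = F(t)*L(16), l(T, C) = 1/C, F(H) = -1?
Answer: -1390308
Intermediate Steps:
L(o) = -12 + 2*o² (L(o) = (o² + o²) - 12 = 2*o² - 12 = -12 + 2*o²)
n(t) = -1000 (n(t) = 2*(-(-12 + 2*16²)) = 2*(-(-12 + 2*256)) = 2*(-(-12 + 512)) = 2*(-1*500) = 2*(-500) = -1000)
(-2412043 + n(N(-36, l(-5, 1)))) + 1022735 = (-2412043 - 1000) + 1022735 = -2413043 + 1022735 = -1390308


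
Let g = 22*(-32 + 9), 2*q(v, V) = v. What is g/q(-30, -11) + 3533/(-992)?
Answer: 448957/14880 ≈ 30.172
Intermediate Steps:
q(v, V) = v/2
g = -506 (g = 22*(-23) = -506)
g/q(-30, -11) + 3533/(-992) = -506/((1/2)*(-30)) + 3533/(-992) = -506/(-15) + 3533*(-1/992) = -506*(-1/15) - 3533/992 = 506/15 - 3533/992 = 448957/14880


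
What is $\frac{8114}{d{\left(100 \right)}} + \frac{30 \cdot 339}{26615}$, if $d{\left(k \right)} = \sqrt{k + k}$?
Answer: $\frac{2034}{5323} + \frac{4057 \sqrt{2}}{10} \approx 574.13$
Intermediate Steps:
$d{\left(k \right)} = \sqrt{2} \sqrt{k}$ ($d{\left(k \right)} = \sqrt{2 k} = \sqrt{2} \sqrt{k}$)
$\frac{8114}{d{\left(100 \right)}} + \frac{30 \cdot 339}{26615} = \frac{8114}{\sqrt{2} \sqrt{100}} + \frac{30 \cdot 339}{26615} = \frac{8114}{\sqrt{2} \cdot 10} + 10170 \cdot \frac{1}{26615} = \frac{8114}{10 \sqrt{2}} + \frac{2034}{5323} = 8114 \frac{\sqrt{2}}{20} + \frac{2034}{5323} = \frac{4057 \sqrt{2}}{10} + \frac{2034}{5323} = \frac{2034}{5323} + \frac{4057 \sqrt{2}}{10}$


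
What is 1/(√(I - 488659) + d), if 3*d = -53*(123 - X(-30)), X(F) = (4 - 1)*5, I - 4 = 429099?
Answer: -159/308335 - I*√14889/1850010 ≈ -0.00051567 - 6.5957e-5*I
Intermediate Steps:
I = 429103 (I = 4 + 429099 = 429103)
X(F) = 15 (X(F) = 3*5 = 15)
d = -1908 (d = (-53*(123 - 1*15))/3 = (-53*(123 - 15))/3 = (-53*108)/3 = (⅓)*(-5724) = -1908)
1/(√(I - 488659) + d) = 1/(√(429103 - 488659) - 1908) = 1/(√(-59556) - 1908) = 1/(2*I*√14889 - 1908) = 1/(-1908 + 2*I*√14889)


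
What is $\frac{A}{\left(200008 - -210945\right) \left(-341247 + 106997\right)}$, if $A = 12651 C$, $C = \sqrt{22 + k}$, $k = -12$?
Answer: $- \frac{12651 \sqrt{10}}{96265740250} \approx -4.1558 \cdot 10^{-7}$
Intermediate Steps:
$C = \sqrt{10}$ ($C = \sqrt{22 - 12} = \sqrt{10} \approx 3.1623$)
$A = 12651 \sqrt{10} \approx 40006.0$
$\frac{A}{\left(200008 - -210945\right) \left(-341247 + 106997\right)} = \frac{12651 \sqrt{10}}{\left(200008 - -210945\right) \left(-341247 + 106997\right)} = \frac{12651 \sqrt{10}}{\left(200008 + 210945\right) \left(-234250\right)} = \frac{12651 \sqrt{10}}{410953 \left(-234250\right)} = \frac{12651 \sqrt{10}}{-96265740250} = 12651 \sqrt{10} \left(- \frac{1}{96265740250}\right) = - \frac{12651 \sqrt{10}}{96265740250}$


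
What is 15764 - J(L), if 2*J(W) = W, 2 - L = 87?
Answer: 31613/2 ≈ 15807.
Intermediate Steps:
L = -85 (L = 2 - 1*87 = 2 - 87 = -85)
J(W) = W/2
15764 - J(L) = 15764 - (-85)/2 = 15764 - 1*(-85/2) = 15764 + 85/2 = 31613/2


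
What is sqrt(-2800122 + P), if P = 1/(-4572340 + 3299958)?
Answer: I*sqrt(4533274183614851110)/1272382 ≈ 1673.4*I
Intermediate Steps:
P = -1/1272382 (P = 1/(-1272382) = -1/1272382 ≈ -7.8593e-7)
sqrt(-2800122 + P) = sqrt(-2800122 - 1/1272382) = sqrt(-3562824830605/1272382) = I*sqrt(4533274183614851110)/1272382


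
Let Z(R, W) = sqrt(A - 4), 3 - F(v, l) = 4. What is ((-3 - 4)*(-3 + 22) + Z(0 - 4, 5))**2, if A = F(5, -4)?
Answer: (133 - I*sqrt(5))**2 ≈ 17684.0 - 594.79*I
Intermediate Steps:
F(v, l) = -1 (F(v, l) = 3 - 1*4 = 3 - 4 = -1)
A = -1
Z(R, W) = I*sqrt(5) (Z(R, W) = sqrt(-1 - 4) = sqrt(-5) = I*sqrt(5))
((-3 - 4)*(-3 + 22) + Z(0 - 4, 5))**2 = ((-3 - 4)*(-3 + 22) + I*sqrt(5))**2 = (-7*19 + I*sqrt(5))**2 = (-133 + I*sqrt(5))**2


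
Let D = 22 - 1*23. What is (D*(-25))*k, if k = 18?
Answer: 450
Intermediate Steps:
D = -1 (D = 22 - 23 = -1)
(D*(-25))*k = -1*(-25)*18 = 25*18 = 450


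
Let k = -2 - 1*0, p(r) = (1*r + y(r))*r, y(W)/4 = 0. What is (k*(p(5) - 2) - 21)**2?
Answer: 4489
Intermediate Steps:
y(W) = 0 (y(W) = 4*0 = 0)
p(r) = r**2 (p(r) = (1*r + 0)*r = (r + 0)*r = r*r = r**2)
k = -2 (k = -2 + 0 = -2)
(k*(p(5) - 2) - 21)**2 = (-2*(5**2 - 2) - 21)**2 = (-2*(25 - 2) - 21)**2 = (-2*23 - 21)**2 = (-46 - 21)**2 = (-67)**2 = 4489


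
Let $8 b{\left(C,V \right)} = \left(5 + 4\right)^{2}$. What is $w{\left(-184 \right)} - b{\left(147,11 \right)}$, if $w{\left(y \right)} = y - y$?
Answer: $- \frac{81}{8} \approx -10.125$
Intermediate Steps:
$w{\left(y \right)} = 0$
$b{\left(C,V \right)} = \frac{81}{8}$ ($b{\left(C,V \right)} = \frac{\left(5 + 4\right)^{2}}{8} = \frac{9^{2}}{8} = \frac{1}{8} \cdot 81 = \frac{81}{8}$)
$w{\left(-184 \right)} - b{\left(147,11 \right)} = 0 - \frac{81}{8} = - \frac{81}{8}$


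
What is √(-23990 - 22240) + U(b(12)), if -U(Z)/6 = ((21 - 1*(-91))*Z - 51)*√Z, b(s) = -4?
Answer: I*(5988 + √46230) ≈ 6203.0*I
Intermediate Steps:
U(Z) = -6*√Z*(-51 + 112*Z) (U(Z) = -6*((21 - 1*(-91))*Z - 51)*√Z = -6*((21 + 91)*Z - 51)*√Z = -6*(112*Z - 51)*√Z = -6*(-51 + 112*Z)*√Z = -6*√Z*(-51 + 112*Z))
√(-23990 - 22240) + U(b(12)) = √(-23990 - 22240) + √(-4)*(306 - 672*(-4)) = √(-46230) + (2*I)*(306 + 2688) = I*√46230 + (2*I)*2994 = I*√46230 + 5988*I = 5988*I + I*√46230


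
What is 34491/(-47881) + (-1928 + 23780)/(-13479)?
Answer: -503733267/215129333 ≈ -2.3415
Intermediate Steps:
34491/(-47881) + (-1928 + 23780)/(-13479) = 34491*(-1/47881) + 21852*(-1/13479) = -34491/47881 - 7284/4493 = -503733267/215129333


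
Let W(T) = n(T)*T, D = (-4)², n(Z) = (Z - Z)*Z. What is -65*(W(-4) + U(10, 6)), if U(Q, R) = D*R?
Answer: -6240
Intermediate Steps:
n(Z) = 0 (n(Z) = 0*Z = 0)
D = 16
U(Q, R) = 16*R
W(T) = 0 (W(T) = 0*T = 0)
-65*(W(-4) + U(10, 6)) = -65*(0 + 16*6) = -65*(0 + 96) = -65*96 = -6240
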